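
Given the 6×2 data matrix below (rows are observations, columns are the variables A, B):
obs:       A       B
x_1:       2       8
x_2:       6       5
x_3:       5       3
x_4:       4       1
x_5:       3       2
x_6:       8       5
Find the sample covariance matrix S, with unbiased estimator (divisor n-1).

Step 1 — column means:
  mean(A) = (2 + 6 + 5 + 4 + 3 + 8) / 6 = 28/6 = 4.6667
  mean(B) = (8 + 5 + 3 + 1 + 2 + 5) / 6 = 24/6 = 4

Step 2 — sample covariance S[i,j] = (1/(n-1)) · Σ_k (x_{k,i} - mean_i) · (x_{k,j} - mean_j), with n-1 = 5.
  S[A,A] = ((-2.6667)·(-2.6667) + (1.3333)·(1.3333) + (0.3333)·(0.3333) + (-0.6667)·(-0.6667) + (-1.6667)·(-1.6667) + (3.3333)·(3.3333)) / 5 = 23.3333/5 = 4.6667
  S[A,B] = ((-2.6667)·(4) + (1.3333)·(1) + (0.3333)·(-1) + (-0.6667)·(-3) + (-1.6667)·(-2) + (3.3333)·(1)) / 5 = -1/5 = -0.2
  S[B,B] = ((4)·(4) + (1)·(1) + (-1)·(-1) + (-3)·(-3) + (-2)·(-2) + (1)·(1)) / 5 = 32/5 = 6.4

S is symmetric (S[j,i] = S[i,j]). Assembling:

S = [[4.6667, -0.2],
 [-0.2, 6.4]]


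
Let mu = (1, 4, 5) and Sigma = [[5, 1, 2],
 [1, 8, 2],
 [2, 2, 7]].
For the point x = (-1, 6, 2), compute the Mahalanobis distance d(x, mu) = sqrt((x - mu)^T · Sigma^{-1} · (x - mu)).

Step 1 — centre the observation: (x - mu) = (-2, 2, -3).

Step 2 — invert Sigma (cofactor / det for 3×3, or solve directly):
  Sigma^{-1} = [[0.2271, -0.0131, -0.0611],
 [-0.0131, 0.1354, -0.0349],
 [-0.0611, -0.0349, 0.1703]].

Step 3 — form the quadratic (x - mu)^T · Sigma^{-1} · (x - mu):
  Sigma^{-1} · (x - mu) = (-0.2969, 0.4017, -0.4585).
  (x - mu)^T · [Sigma^{-1} · (x - mu)] = (-2)·(-0.2969) + (2)·(0.4017) + (-3)·(-0.4585) = 2.7729.

Step 4 — take square root: d = √(2.7729) ≈ 1.6652.

d(x, mu) = √(2.7729) ≈ 1.6652


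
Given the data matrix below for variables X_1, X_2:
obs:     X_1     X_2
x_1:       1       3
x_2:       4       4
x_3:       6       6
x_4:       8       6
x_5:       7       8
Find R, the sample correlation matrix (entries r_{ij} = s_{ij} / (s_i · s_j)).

Step 1 — column means:
  mean(X_1) = (1 + 4 + 6 + 8 + 7) / 5 = 26/5 = 5.2
  mean(X_2) = (3 + 4 + 6 + 6 + 8) / 5 = 27/5 = 5.4

Step 2 — sample variances and covariances s[i,j] = (1/(n-1)) · Σ_k (x_{k,i} - mean_i) · (x_{k,j} - mean_j), with n-1 = 4:
  s[X_1,X_1] = ((-4.2)·(-4.2) + (-1.2)·(-1.2) + (0.8)·(0.8) + (2.8)·(2.8) + (1.8)·(1.8)) / 4 = 30.8/4 = 7.7
  s[X_1,X_2] = ((-4.2)·(-2.4) + (-1.2)·(-1.4) + (0.8)·(0.6) + (2.8)·(0.6) + (1.8)·(2.6)) / 4 = 18.6/4 = 4.65
  s[X_2,X_2] = ((-2.4)·(-2.4) + (-1.4)·(-1.4) + (0.6)·(0.6) + (0.6)·(0.6) + (2.6)·(2.6)) / 4 = 15.2/4 = 3.8
  Sample standard deviations s_i = √(s[i,i]):
  s(X_1) = √(7.7) = 2.7749
  s(X_2) = √(3.8) = 1.9494

Step 3 — r_{ij} = s_{ij} / (s_i · s_j):
  r[X_1,X_1] = 1 (diagonal).
  r[X_1,X_2] = 4.65 / (2.7749 · 1.9494) = 4.65 / 5.4093 = 0.8596
  r[X_2,X_2] = 1 (diagonal).

R is symmetric with unit diagonal. Assembling:

R = [[1, 0.8596],
 [0.8596, 1]]


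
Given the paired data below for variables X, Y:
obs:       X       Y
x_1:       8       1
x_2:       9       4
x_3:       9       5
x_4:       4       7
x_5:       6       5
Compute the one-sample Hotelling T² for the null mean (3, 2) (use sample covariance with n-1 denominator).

Step 1 — sample mean vector:
  mean(X) = (8 + 9 + 9 + 4 + 6) / 5 = 36/5 = 7.2
  mean(Y) = (1 + 4 + 5 + 7 + 5) / 5 = 22/5 = 4.4
  x̄ = (7.2, 4.4),  deviation x̄ - mu_0 = (7.2, 4.4) - (3, 2) = (4.2, 2.4).

Step 2 — sample covariance matrix, S[i,j] = (1/(n-1)) · Σ_k (x_{k,i} - mean_i) · (x_{k,j} - mean_j), divisor n-1 = 4:
  S[X,X] = ((0.8)·(0.8) + (1.8)·(1.8) + (1.8)·(1.8) + (-3.2)·(-3.2) + (-1.2)·(-1.2)) / 4 = 18.8/4 = 4.7
  S[X,Y] = ((0.8)·(-3.4) + (1.8)·(-0.4) + (1.8)·(0.6) + (-3.2)·(2.6) + (-1.2)·(0.6)) / 4 = -11.4/4 = -2.85
  S[Y,Y] = ((-3.4)·(-3.4) + (-0.4)·(-0.4) + (0.6)·(0.6) + (2.6)·(2.6) + (0.6)·(0.6)) / 4 = 19.2/4 = 4.8
  S = [[4.7, -2.85],
 [-2.85, 4.8]].

Step 3 — invert S. det(S) = 4.7·4.8 - (-2.85)² = 14.4375.
  S^{-1} = (1/det) · [[d, -b], [-b, a]] = [[0.3325, 0.1974],
 [0.1974, 0.3255]].

Step 4 — quadratic form (x̄ - mu_0)^T · S^{-1} · (x̄ - mu_0):
  S^{-1} · (x̄ - mu_0) = (1.8701, 1.6104),
  (x̄ - mu_0)^T · [...] = (4.2)·(1.8701) + (2.4)·(1.6104) = 11.7195.

Step 5 — scale by n: T² = 5 · 11.7195 = 58.5974.

T² ≈ 58.5974


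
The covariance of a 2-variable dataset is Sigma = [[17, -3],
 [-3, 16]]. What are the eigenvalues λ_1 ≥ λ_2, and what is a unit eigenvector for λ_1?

Step 1 — characteristic polynomial of 2×2 Sigma:
  det(Sigma - λI) = λ² - trace · λ + det = 0.
  trace = 17 + 16 = 33, det = 17·16 - (-3)² = 263.
Step 2 — discriminant:
  Δ = trace² - 4·det = 1089 - 1052 = 37.
Step 3 — eigenvalues:
  λ = (trace ± √Δ)/2 = (33 ± 6.0828)/2,
  λ_1 = 19.5414,  λ_2 = 13.4586.

Step 4 — unit eigenvector for λ_1: solve (Sigma - λ_1 I)v = 0. First row:
  (17 - 19.5414)·v_x + (-3)·v_y = 0, i.e. (-2.5414)·v_x + (-3)·v_y = 0,
  so v ∝ (b, λ_1 - a) = (-3, 2.5414); multiply by -1 so the first entry is positive: u = (3, -2.5414).
  ||u|| = √((3)² + (-2.5414)²) = √(15.4586) ≈ 3.9317,
  v_1 = u/||u|| ≈ (0.763, -0.6464) (||v_1|| = 1).

λ_1 = 19.5414,  λ_2 = 13.4586;  v_1 ≈ (0.763, -0.6464)


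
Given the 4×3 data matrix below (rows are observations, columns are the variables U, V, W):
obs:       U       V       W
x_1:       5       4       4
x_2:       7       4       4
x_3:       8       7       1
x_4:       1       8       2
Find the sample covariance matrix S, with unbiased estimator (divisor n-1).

Step 1 — column means:
  mean(U) = (5 + 7 + 8 + 1) / 4 = 21/4 = 5.25
  mean(V) = (4 + 4 + 7 + 8) / 4 = 23/4 = 5.75
  mean(W) = (4 + 4 + 1 + 2) / 4 = 11/4 = 2.75

Step 2 — sample covariance S[i,j] = (1/(n-1)) · Σ_k (x_{k,i} - mean_i) · (x_{k,j} - mean_j), with n-1 = 3.
  S[U,U] = ((-0.25)·(-0.25) + (1.75)·(1.75) + (2.75)·(2.75) + (-4.25)·(-4.25)) / 3 = 28.75/3 = 9.5833
  S[U,V] = ((-0.25)·(-1.75) + (1.75)·(-1.75) + (2.75)·(1.25) + (-4.25)·(2.25)) / 3 = -8.75/3 = -2.9167
  S[U,W] = ((-0.25)·(1.25) + (1.75)·(1.25) + (2.75)·(-1.75) + (-4.25)·(-0.75)) / 3 = 0.25/3 = 0.0833
  S[V,V] = ((-1.75)·(-1.75) + (-1.75)·(-1.75) + (1.25)·(1.25) + (2.25)·(2.25)) / 3 = 12.75/3 = 4.25
  S[V,W] = ((-1.75)·(1.25) + (-1.75)·(1.25) + (1.25)·(-1.75) + (2.25)·(-0.75)) / 3 = -8.25/3 = -2.75
  S[W,W] = ((1.25)·(1.25) + (1.25)·(1.25) + (-1.75)·(-1.75) + (-0.75)·(-0.75)) / 3 = 6.75/3 = 2.25

S is symmetric (S[j,i] = S[i,j]). Assembling:

S = [[9.5833, -2.9167, 0.0833],
 [-2.9167, 4.25, -2.75],
 [0.0833, -2.75, 2.25]]


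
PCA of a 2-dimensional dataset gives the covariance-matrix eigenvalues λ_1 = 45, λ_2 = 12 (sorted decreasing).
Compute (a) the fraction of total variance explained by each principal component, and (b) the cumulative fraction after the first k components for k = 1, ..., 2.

Step 1 — total variance = trace(Sigma) = Σ λ_i = 45 + 12 = 57.

Step 2 — fraction explained by component i = λ_i / Σ λ:
  PC1: 45/57 = 0.7895
  PC2: 12/57 = 0.2105

Step 3 — cumulative fraction after k components = (λ_1 + ... + λ_k) / Σ λ:
  k = 1: 45/57 = 0.7895
  k = 2: (45 + 12)/57 = 57/57 = 1

Summary (fraction, with percent):

explained: PC1 0.7895 (78.95%), PC2 0.2105 (21.05%);  cumulative: 0.7895, 1


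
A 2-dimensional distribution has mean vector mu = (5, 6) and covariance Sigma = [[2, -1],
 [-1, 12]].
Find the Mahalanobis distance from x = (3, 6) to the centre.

Step 1 — centre the observation: (x - mu) = (-2, 0).

Step 2 — invert Sigma. det(Sigma) = 2·12 - (-1)² = 23.
  Sigma^{-1} = (1/det) · [[d, -b], [-b, a]] = [[0.5217, 0.0435],
 [0.0435, 0.087]].

Step 3 — form the quadratic (x - mu)^T · Sigma^{-1} · (x - mu):
  Sigma^{-1} · (x - mu) = (-1.0435, -0.087).
  (x - mu)^T · [Sigma^{-1} · (x - mu)] = (-2)·(-1.0435) + (0)·(-0.087) = 2.087.

Step 4 — take square root: d = √(2.087) ≈ 1.4446.

d(x, mu) = √(2.087) ≈ 1.4446


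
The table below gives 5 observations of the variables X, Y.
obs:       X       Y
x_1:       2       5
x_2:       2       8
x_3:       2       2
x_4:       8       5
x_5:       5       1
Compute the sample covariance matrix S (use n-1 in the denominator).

Step 1 — column means:
  mean(X) = (2 + 2 + 2 + 8 + 5) / 5 = 19/5 = 3.8
  mean(Y) = (5 + 8 + 2 + 5 + 1) / 5 = 21/5 = 4.2

Step 2 — sample covariance S[i,j] = (1/(n-1)) · Σ_k (x_{k,i} - mean_i) · (x_{k,j} - mean_j), with n-1 = 4.
  S[X,X] = ((-1.8)·(-1.8) + (-1.8)·(-1.8) + (-1.8)·(-1.8) + (4.2)·(4.2) + (1.2)·(1.2)) / 4 = 28.8/4 = 7.2
  S[X,Y] = ((-1.8)·(0.8) + (-1.8)·(3.8) + (-1.8)·(-2.2) + (4.2)·(0.8) + (1.2)·(-3.2)) / 4 = -4.8/4 = -1.2
  S[Y,Y] = ((0.8)·(0.8) + (3.8)·(3.8) + (-2.2)·(-2.2) + (0.8)·(0.8) + (-3.2)·(-3.2)) / 4 = 30.8/4 = 7.7

S is symmetric (S[j,i] = S[i,j]). Assembling:

S = [[7.2, -1.2],
 [-1.2, 7.7]]


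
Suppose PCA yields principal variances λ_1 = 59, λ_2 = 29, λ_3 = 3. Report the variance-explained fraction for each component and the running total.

Step 1 — total variance = trace(Sigma) = Σ λ_i = 59 + 29 + 3 = 91.

Step 2 — fraction explained by component i = λ_i / Σ λ:
  PC1: 59/91 = 0.6484
  PC2: 29/91 = 0.3187
  PC3: 3/91 = 0.033

Step 3 — cumulative fraction after k components = (λ_1 + ... + λ_k) / Σ λ:
  k = 1: 59/91 = 0.6484
  k = 2: (59 + 29)/91 = 88/91 = 0.967
  k = 3: (59 + 29 + 3)/91 = 91/91 = 1

Summary (fraction, with percent):

explained: PC1 0.6484 (64.84%), PC2 0.3187 (31.87%), PC3 0.033 (3.3%);  cumulative: 0.6484, 0.967, 1


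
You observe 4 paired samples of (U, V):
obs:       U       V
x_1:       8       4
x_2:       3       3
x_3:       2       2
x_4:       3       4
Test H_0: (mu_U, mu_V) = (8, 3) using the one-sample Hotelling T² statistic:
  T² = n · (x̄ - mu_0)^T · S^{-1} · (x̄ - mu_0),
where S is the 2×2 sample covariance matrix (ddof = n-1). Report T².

Step 1 — sample mean vector:
  mean(U) = (8 + 3 + 2 + 3) / 4 = 16/4 = 4
  mean(V) = (4 + 3 + 2 + 4) / 4 = 13/4 = 3.25
  x̄ = (4, 3.25),  deviation x̄ - mu_0 = (4, 3.25) - (8, 3) = (-4, 0.25).

Step 2 — sample covariance matrix, S[i,j] = (1/(n-1)) · Σ_k (x_{k,i} - mean_i) · (x_{k,j} - mean_j), divisor n-1 = 3:
  S[U,U] = ((4)·(4) + (-1)·(-1) + (-2)·(-2) + (-1)·(-1)) / 3 = 22/3 = 7.3333
  S[U,V] = ((4)·(0.75) + (-1)·(-0.25) + (-2)·(-1.25) + (-1)·(0.75)) / 3 = 5/3 = 1.6667
  S[V,V] = ((0.75)·(0.75) + (-0.25)·(-0.25) + (-1.25)·(-1.25) + (0.75)·(0.75)) / 3 = 2.75/3 = 0.9167
  S = [[7.3333, 1.6667],
 [1.6667, 0.9167]].

Step 3 — invert S. det(S) = 7.3333·0.9167 - (1.6667)² = 3.9444.
  S^{-1} = (1/det) · [[d, -b], [-b, a]] = [[0.2324, -0.4225],
 [-0.4225, 1.8592]].

Step 4 — quadratic form (x̄ - mu_0)^T · S^{-1} · (x̄ - mu_0):
  S^{-1} · (x̄ - mu_0) = (-1.0352, 2.1549),
  (x̄ - mu_0)^T · [...] = (-4)·(-1.0352) + (0.25)·(2.1549) = 4.6796.

Step 5 — scale by n: T² = 4 · 4.6796 = 18.7183.

T² ≈ 18.7183


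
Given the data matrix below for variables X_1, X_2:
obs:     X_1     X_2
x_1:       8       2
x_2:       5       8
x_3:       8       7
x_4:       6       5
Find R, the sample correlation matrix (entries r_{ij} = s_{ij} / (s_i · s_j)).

Step 1 — column means:
  mean(X_1) = (8 + 5 + 8 + 6) / 4 = 27/4 = 6.75
  mean(X_2) = (2 + 8 + 7 + 5) / 4 = 22/4 = 5.5

Step 2 — sample variances and covariances s[i,j] = (1/(n-1)) · Σ_k (x_{k,i} - mean_i) · (x_{k,j} - mean_j), with n-1 = 3:
  s[X_1,X_1] = ((1.25)·(1.25) + (-1.75)·(-1.75) + (1.25)·(1.25) + (-0.75)·(-0.75)) / 3 = 6.75/3 = 2.25
  s[X_1,X_2] = ((1.25)·(-3.5) + (-1.75)·(2.5) + (1.25)·(1.5) + (-0.75)·(-0.5)) / 3 = -6.5/3 = -2.1667
  s[X_2,X_2] = ((-3.5)·(-3.5) + (2.5)·(2.5) + (1.5)·(1.5) + (-0.5)·(-0.5)) / 3 = 21/3 = 7
  Sample standard deviations s_i = √(s[i,i]):
  s(X_1) = √(2.25) = 1.5
  s(X_2) = √(7) = 2.6458

Step 3 — r_{ij} = s_{ij} / (s_i · s_j):
  r[X_1,X_1] = 1 (diagonal).
  r[X_1,X_2] = -2.1667 / (1.5 · 2.6458) = -2.1667 / 3.9686 = -0.5459
  r[X_2,X_2] = 1 (diagonal).

R is symmetric with unit diagonal. Assembling:

R = [[1, -0.5459],
 [-0.5459, 1]]


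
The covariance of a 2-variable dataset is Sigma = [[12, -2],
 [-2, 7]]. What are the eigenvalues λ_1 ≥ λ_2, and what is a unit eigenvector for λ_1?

Step 1 — characteristic polynomial of 2×2 Sigma:
  det(Sigma - λI) = λ² - trace · λ + det = 0.
  trace = 12 + 7 = 19, det = 12·7 - (-2)² = 80.
Step 2 — discriminant:
  Δ = trace² - 4·det = 361 - 320 = 41.
Step 3 — eigenvalues:
  λ = (trace ± √Δ)/2 = (19 ± 6.4031)/2,
  λ_1 = 12.7016,  λ_2 = 6.2984.

Step 4 — unit eigenvector for λ_1: solve (Sigma - λ_1 I)v = 0. First row:
  (12 - 12.7016)·v_x + (-2)·v_y = 0, i.e. (-0.7016)·v_x + (-2)·v_y = 0,
  so v ∝ (b, λ_1 - a) = (-2, 0.7016); multiply by -1 so the first entry is positive: u = (2, -0.7016).
  ||u|| = √((2)² + (-0.7016)²) = √(4.4922) ≈ 2.1195,
  v_1 = u/||u|| ≈ (0.9436, -0.331) (||v_1|| = 1).

λ_1 = 12.7016,  λ_2 = 6.2984;  v_1 ≈ (0.9436, -0.331)


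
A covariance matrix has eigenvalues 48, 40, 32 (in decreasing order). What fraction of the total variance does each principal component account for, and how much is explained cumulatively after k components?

Step 1 — total variance = trace(Sigma) = Σ λ_i = 48 + 40 + 32 = 120.

Step 2 — fraction explained by component i = λ_i / Σ λ:
  PC1: 48/120 = 0.4
  PC2: 40/120 = 0.3333
  PC3: 32/120 = 0.2667

Step 3 — cumulative fraction after k components = (λ_1 + ... + λ_k) / Σ λ:
  k = 1: 48/120 = 0.4
  k = 2: (48 + 40)/120 = 88/120 = 0.7333
  k = 3: (48 + 40 + 32)/120 = 120/120 = 1

Summary (fraction, with percent):

explained: PC1 0.4 (40%), PC2 0.3333 (33.33%), PC3 0.2667 (26.67%);  cumulative: 0.4, 0.7333, 1


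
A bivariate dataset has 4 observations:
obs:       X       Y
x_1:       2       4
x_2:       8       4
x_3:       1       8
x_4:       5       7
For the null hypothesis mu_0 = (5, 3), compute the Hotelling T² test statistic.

Step 1 — sample mean vector:
  mean(X) = (2 + 8 + 1 + 5) / 4 = 16/4 = 4
  mean(Y) = (4 + 4 + 8 + 7) / 4 = 23/4 = 5.75
  x̄ = (4, 5.75),  deviation x̄ - mu_0 = (4, 5.75) - (5, 3) = (-1, 2.75).

Step 2 — sample covariance matrix, S[i,j] = (1/(n-1)) · Σ_k (x_{k,i} - mean_i) · (x_{k,j} - mean_j), divisor n-1 = 3:
  S[X,X] = ((-2)·(-2) + (4)·(4) + (-3)·(-3) + (1)·(1)) / 3 = 30/3 = 10
  S[X,Y] = ((-2)·(-1.75) + (4)·(-1.75) + (-3)·(2.25) + (1)·(1.25)) / 3 = -9/3 = -3
  S[Y,Y] = ((-1.75)·(-1.75) + (-1.75)·(-1.75) + (2.25)·(2.25) + (1.25)·(1.25)) / 3 = 12.75/3 = 4.25
  S = [[10, -3],
 [-3, 4.25]].

Step 3 — invert S. det(S) = 10·4.25 - (-3)² = 33.5.
  S^{-1} = (1/det) · [[d, -b], [-b, a]] = [[0.1269, 0.0896],
 [0.0896, 0.2985]].

Step 4 — quadratic form (x̄ - mu_0)^T · S^{-1} · (x̄ - mu_0):
  S^{-1} · (x̄ - mu_0) = (0.1194, 0.7313),
  (x̄ - mu_0)^T · [...] = (-1)·(0.1194) + (2.75)·(0.7313) = 1.8918.

Step 5 — scale by n: T² = 4 · 1.8918 = 7.5672.

T² ≈ 7.5672


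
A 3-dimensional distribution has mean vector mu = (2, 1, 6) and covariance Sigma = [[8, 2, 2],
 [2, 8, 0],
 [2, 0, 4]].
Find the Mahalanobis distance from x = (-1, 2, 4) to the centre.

Step 1 — centre the observation: (x - mu) = (-3, 1, -2).

Step 2 — invert Sigma (cofactor / det for 3×3, or solve directly):
  Sigma^{-1} = [[0.1538, -0.0385, -0.0769],
 [-0.0385, 0.1346, 0.0192],
 [-0.0769, 0.0192, 0.2885]].

Step 3 — form the quadratic (x - mu)^T · Sigma^{-1} · (x - mu):
  Sigma^{-1} · (x - mu) = (-0.3462, 0.2115, -0.3269).
  (x - mu)^T · [Sigma^{-1} · (x - mu)] = (-3)·(-0.3462) + (1)·(0.2115) + (-2)·(-0.3269) = 1.9038.

Step 4 — take square root: d = √(1.9038) ≈ 1.3798.

d(x, mu) = √(1.9038) ≈ 1.3798


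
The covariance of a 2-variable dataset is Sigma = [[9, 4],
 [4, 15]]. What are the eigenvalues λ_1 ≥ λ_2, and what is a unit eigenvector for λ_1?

Step 1 — characteristic polynomial of 2×2 Sigma:
  det(Sigma - λI) = λ² - trace · λ + det = 0.
  trace = 9 + 15 = 24, det = 9·15 - (4)² = 119.
Step 2 — discriminant:
  Δ = trace² - 4·det = 576 - 476 = 100.
Step 3 — eigenvalues:
  λ = (trace ± √Δ)/2 = (24 ± 10)/2,
  λ_1 = 17,  λ_2 = 7.

Step 4 — unit eigenvector for λ_1: solve (Sigma - λ_1 I)v = 0. First row:
  (9 - 17)·v_x + (4)·v_y = 0, i.e. (-8)·v_x + (4)·v_y = 0,
  so v ∝ (b, λ_1 - a) = (4, 8) = u.
  ||u|| = √((4)² + (8)²) = √(80) ≈ 8.9443,
  v_1 = u/||u|| ≈ (0.4472, 0.8944) (||v_1|| = 1).

λ_1 = 17,  λ_2 = 7;  v_1 ≈ (0.4472, 0.8944)


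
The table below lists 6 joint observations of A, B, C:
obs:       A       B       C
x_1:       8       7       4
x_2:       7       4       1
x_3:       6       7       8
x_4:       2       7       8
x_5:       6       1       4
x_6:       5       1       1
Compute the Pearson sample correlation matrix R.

Step 1 — column means:
  mean(A) = (8 + 7 + 6 + 2 + 6 + 5) / 6 = 34/6 = 5.6667
  mean(B) = (7 + 4 + 7 + 7 + 1 + 1) / 6 = 27/6 = 4.5
  mean(C) = (4 + 1 + 8 + 8 + 4 + 1) / 6 = 26/6 = 4.3333

Step 2 — sample variances and covariances s[i,j] = (1/(n-1)) · Σ_k (x_{k,i} - mean_i) · (x_{k,j} - mean_j), with n-1 = 5:
  s[A,A] = ((2.3333)·(2.3333) + (1.3333)·(1.3333) + (0.3333)·(0.3333) + (-3.6667)·(-3.6667) + (0.3333)·(0.3333) + (-0.6667)·(-0.6667)) / 5 = 21.3333/5 = 4.2667
  s[A,B] = ((2.3333)·(2.5) + (1.3333)·(-0.5) + (0.3333)·(2.5) + (-3.6667)·(2.5) + (0.3333)·(-3.5) + (-0.6667)·(-3.5)) / 5 = -2/5 = -0.4
  s[A,C] = ((2.3333)·(-0.3333) + (1.3333)·(-3.3333) + (0.3333)·(3.6667) + (-3.6667)·(3.6667) + (0.3333)·(-0.3333) + (-0.6667)·(-3.3333)) / 5 = -15.3333/5 = -3.0667
  s[B,B] = ((2.5)·(2.5) + (-0.5)·(-0.5) + (2.5)·(2.5) + (2.5)·(2.5) + (-3.5)·(-3.5) + (-3.5)·(-3.5)) / 5 = 43.5/5 = 8.7
  s[B,C] = ((2.5)·(-0.3333) + (-0.5)·(-3.3333) + (2.5)·(3.6667) + (2.5)·(3.6667) + (-3.5)·(-0.3333) + (-3.5)·(-3.3333)) / 5 = 32/5 = 6.4
  s[C,C] = ((-0.3333)·(-0.3333) + (-3.3333)·(-3.3333) + (3.6667)·(3.6667) + (3.6667)·(3.6667) + (-0.3333)·(-0.3333) + (-3.3333)·(-3.3333)) / 5 = 49.3333/5 = 9.8667
  Sample standard deviations s_i = √(s[i,i]):
  s(A) = √(4.2667) = 2.0656
  s(B) = √(8.7) = 2.9496
  s(C) = √(9.8667) = 3.1411

Step 3 — r_{ij} = s_{ij} / (s_i · s_j):
  r[A,A] = 1 (diagonal).
  r[A,B] = -0.4 / (2.0656 · 2.9496) = -0.4 / 6.0926 = -0.0657
  r[A,C] = -3.0667 / (2.0656 · 3.1411) = -3.0667 / 6.4883 = -0.4726
  r[B,B] = 1 (diagonal).
  r[B,C] = 6.4 / (2.9496 · 3.1411) = 6.4 / 9.265 = 0.6908
  r[C,C] = 1 (diagonal).

R is symmetric with unit diagonal. Assembling:

R = [[1, -0.0657, -0.4726],
 [-0.0657, 1, 0.6908],
 [-0.4726, 0.6908, 1]]


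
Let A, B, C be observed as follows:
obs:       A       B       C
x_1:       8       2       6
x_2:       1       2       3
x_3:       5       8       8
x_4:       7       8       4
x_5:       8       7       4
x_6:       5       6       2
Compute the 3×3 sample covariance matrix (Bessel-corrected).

Step 1 — column means:
  mean(A) = (8 + 1 + 5 + 7 + 8 + 5) / 6 = 34/6 = 5.6667
  mean(B) = (2 + 2 + 8 + 8 + 7 + 6) / 6 = 33/6 = 5.5
  mean(C) = (6 + 3 + 8 + 4 + 4 + 2) / 6 = 27/6 = 4.5

Step 2 — sample covariance S[i,j] = (1/(n-1)) · Σ_k (x_{k,i} - mean_i) · (x_{k,j} - mean_j), with n-1 = 5.
  S[A,A] = ((2.3333)·(2.3333) + (-4.6667)·(-4.6667) + (-0.6667)·(-0.6667) + (1.3333)·(1.3333) + (2.3333)·(2.3333) + (-0.6667)·(-0.6667)) / 5 = 35.3333/5 = 7.0667
  S[A,B] = ((2.3333)·(-3.5) + (-4.6667)·(-3.5) + (-0.6667)·(2.5) + (1.3333)·(2.5) + (2.3333)·(1.5) + (-0.6667)·(0.5)) / 5 = 13/5 = 2.6
  S[A,C] = ((2.3333)·(1.5) + (-4.6667)·(-1.5) + (-0.6667)·(3.5) + (1.3333)·(-0.5) + (2.3333)·(-0.5) + (-0.6667)·(-2.5)) / 5 = 8/5 = 1.6
  S[B,B] = ((-3.5)·(-3.5) + (-3.5)·(-3.5) + (2.5)·(2.5) + (2.5)·(2.5) + (1.5)·(1.5) + (0.5)·(0.5)) / 5 = 39.5/5 = 7.9
  S[B,C] = ((-3.5)·(1.5) + (-3.5)·(-1.5) + (2.5)·(3.5) + (2.5)·(-0.5) + (1.5)·(-0.5) + (0.5)·(-2.5)) / 5 = 5.5/5 = 1.1
  S[C,C] = ((1.5)·(1.5) + (-1.5)·(-1.5) + (3.5)·(3.5) + (-0.5)·(-0.5) + (-0.5)·(-0.5) + (-2.5)·(-2.5)) / 5 = 23.5/5 = 4.7

S is symmetric (S[j,i] = S[i,j]). Assembling:

S = [[7.0667, 2.6, 1.6],
 [2.6, 7.9, 1.1],
 [1.6, 1.1, 4.7]]


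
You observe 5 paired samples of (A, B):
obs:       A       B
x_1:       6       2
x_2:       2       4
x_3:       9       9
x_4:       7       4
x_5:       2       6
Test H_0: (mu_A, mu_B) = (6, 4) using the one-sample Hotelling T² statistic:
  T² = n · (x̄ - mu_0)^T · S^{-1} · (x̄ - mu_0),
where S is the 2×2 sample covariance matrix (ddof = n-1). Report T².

Step 1 — sample mean vector:
  mean(A) = (6 + 2 + 9 + 7 + 2) / 5 = 26/5 = 5.2
  mean(B) = (2 + 4 + 9 + 4 + 6) / 5 = 25/5 = 5
  x̄ = (5.2, 5),  deviation x̄ - mu_0 = (5.2, 5) - (6, 4) = (-0.8, 1).

Step 2 — sample covariance matrix, S[i,j] = (1/(n-1)) · Σ_k (x_{k,i} - mean_i) · (x_{k,j} - mean_j), divisor n-1 = 4:
  S[A,A] = ((0.8)·(0.8) + (-3.2)·(-3.2) + (3.8)·(3.8) + (1.8)·(1.8) + (-3.2)·(-3.2)) / 4 = 38.8/4 = 9.7
  S[A,B] = ((0.8)·(-3) + (-3.2)·(-1) + (3.8)·(4) + (1.8)·(-1) + (-3.2)·(1)) / 4 = 11/4 = 2.75
  S[B,B] = ((-3)·(-3) + (-1)·(-1) + (4)·(4) + (-1)·(-1) + (1)·(1)) / 4 = 28/4 = 7
  S = [[9.7, 2.75],
 [2.75, 7]].

Step 3 — invert S. det(S) = 9.7·7 - (2.75)² = 60.3375.
  S^{-1} = (1/det) · [[d, -b], [-b, a]] = [[0.116, -0.0456],
 [-0.0456, 0.1608]].

Step 4 — quadratic form (x̄ - mu_0)^T · S^{-1} · (x̄ - mu_0):
  S^{-1} · (x̄ - mu_0) = (-0.1384, 0.1972),
  (x̄ - mu_0)^T · [...] = (-0.8)·(-0.1384) + (1)·(0.1972) = 0.3079.

Step 5 — scale by n: T² = 5 · 0.3079 = 1.5397.

T² ≈ 1.5397


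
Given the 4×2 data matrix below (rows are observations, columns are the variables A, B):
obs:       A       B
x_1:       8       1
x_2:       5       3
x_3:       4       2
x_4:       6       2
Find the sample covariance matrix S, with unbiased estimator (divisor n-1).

Step 1 — column means:
  mean(A) = (8 + 5 + 4 + 6) / 4 = 23/4 = 5.75
  mean(B) = (1 + 3 + 2 + 2) / 4 = 8/4 = 2

Step 2 — sample covariance S[i,j] = (1/(n-1)) · Σ_k (x_{k,i} - mean_i) · (x_{k,j} - mean_j), with n-1 = 3.
  S[A,A] = ((2.25)·(2.25) + (-0.75)·(-0.75) + (-1.75)·(-1.75) + (0.25)·(0.25)) / 3 = 8.75/3 = 2.9167
  S[A,B] = ((2.25)·(-1) + (-0.75)·(1) + (-1.75)·(0) + (0.25)·(0)) / 3 = -3/3 = -1
  S[B,B] = ((-1)·(-1) + (1)·(1) + (0)·(0) + (0)·(0)) / 3 = 2/3 = 0.6667

S is symmetric (S[j,i] = S[i,j]). Assembling:

S = [[2.9167, -1],
 [-1, 0.6667]]


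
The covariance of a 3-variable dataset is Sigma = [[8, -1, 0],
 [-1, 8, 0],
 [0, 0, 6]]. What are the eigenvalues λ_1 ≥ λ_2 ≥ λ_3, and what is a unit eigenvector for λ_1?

Step 1 — characteristic polynomial p(λ) = det(λI - Sigma) = λ³ - tr·λ² + c_1·λ - det, where tr = trace, c_1 = sum of the principal 2×2 minors, det = det(Sigma):
  tr = 8 + 8 + 6 = 22,
  c_1 = (8·8 - (-1)²) + (8·6 - (0)²) + (8·6 - (0)²) = 63 + 48 + 48 = 159,
  det = 8·(8·6 - (0)²) - (-1)·((-1)·6 - (0)·(0)) + (0)·((-1)·(0) - 8·(0)) = 8·(48) - (-1)·(-6) + (0)·(0) = 378.
  So p(λ) = λ³ - 22λ² + 159λ - 378.
Step 2 — look for an integer root (rational root theorem: any rational root is an integer divisor of 378). Testing λ = 6:
  p(6) = 216 - 792 + 954 - 378 = 0  ✓
  Dividing out (λ - 6): p(λ) = (λ - 6)(λ² - 16λ + 63).
Step 3 — remaining eigenvalues from the quadratic λ² - 16λ + 63 = 0:
  Δ = 16² - 4·63 = 256 - 252 = 4,  λ = (16 ± √4)/2 = (16 ± 2)/2 = 9 or 7.
  Sorted: λ_1 = 9,  λ_2 = 7,  λ_3 = 6  (check: sum = 22 = tr ✓).

Step 4 — unit eigenvector for λ_1 = 9: v spans the null space of (Sigma - λ_1 I), whose rows are
  r_1 = (-1, -1, 0),  r_2 = (-1, -1, 0),  r_3 = (0, 0, -3).
  v is orthogonal to every row, so take v ∝ r_1 × r_3 = ((-1)·(-3) - (0)·(0), (0)·(0) - (-1)·(-3), (-1)·(0) - (-1)·(0)) = (3, -3, 0).
  Rescale (divide by 3): u = (1, -1, 0).
  ||u|| = √((1)² + (-1)² + (0)²) = √(2) ≈ 1.4142,  v_1 = u/||u|| ≈ (0.7071, -0.7071, 0) (||v_1|| = 1).

λ_1 = 9,  λ_2 = 7,  λ_3 = 6;  v_1 ≈ (0.7071, -0.7071, 0)


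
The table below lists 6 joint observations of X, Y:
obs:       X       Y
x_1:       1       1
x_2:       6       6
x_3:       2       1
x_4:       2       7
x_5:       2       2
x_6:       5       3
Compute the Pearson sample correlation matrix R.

Step 1 — column means:
  mean(X) = (1 + 6 + 2 + 2 + 2 + 5) / 6 = 18/6 = 3
  mean(Y) = (1 + 6 + 1 + 7 + 2 + 3) / 6 = 20/6 = 3.3333

Step 2 — sample variances and covariances s[i,j] = (1/(n-1)) · Σ_k (x_{k,i} - mean_i) · (x_{k,j} - mean_j), with n-1 = 5:
  s[X,X] = ((-2)·(-2) + (3)·(3) + (-1)·(-1) + (-1)·(-1) + (-1)·(-1) + (2)·(2)) / 5 = 20/5 = 4
  s[X,Y] = ((-2)·(-2.3333) + (3)·(2.6667) + (-1)·(-2.3333) + (-1)·(3.6667) + (-1)·(-1.3333) + (2)·(-0.3333)) / 5 = 12/5 = 2.4
  s[Y,Y] = ((-2.3333)·(-2.3333) + (2.6667)·(2.6667) + (-2.3333)·(-2.3333) + (3.6667)·(3.6667) + (-1.3333)·(-1.3333) + (-0.3333)·(-0.3333)) / 5 = 33.3333/5 = 6.6667
  Sample standard deviations s_i = √(s[i,i]):
  s(X) = √(4) = 2
  s(Y) = √(6.6667) = 2.582

Step 3 — r_{ij} = s_{ij} / (s_i · s_j):
  r[X,X] = 1 (diagonal).
  r[X,Y] = 2.4 / (2 · 2.582) = 2.4 / 5.164 = 0.4648
  r[Y,Y] = 1 (diagonal).

R is symmetric with unit diagonal. Assembling:

R = [[1, 0.4648],
 [0.4648, 1]]


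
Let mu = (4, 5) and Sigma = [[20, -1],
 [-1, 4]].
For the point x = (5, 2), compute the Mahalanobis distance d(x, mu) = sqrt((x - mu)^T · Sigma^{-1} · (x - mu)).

Step 1 — centre the observation: (x - mu) = (1, -3).

Step 2 — invert Sigma. det(Sigma) = 20·4 - (-1)² = 79.
  Sigma^{-1} = (1/det) · [[d, -b], [-b, a]] = [[0.0506, 0.0127],
 [0.0127, 0.2532]].

Step 3 — form the quadratic (x - mu)^T · Sigma^{-1} · (x - mu):
  Sigma^{-1} · (x - mu) = (0.0127, -0.7468).
  (x - mu)^T · [Sigma^{-1} · (x - mu)] = (1)·(0.0127) + (-3)·(-0.7468) = 2.2532.

Step 4 — take square root: d = √(2.2532) ≈ 1.5011.

d(x, mu) = √(2.2532) ≈ 1.5011


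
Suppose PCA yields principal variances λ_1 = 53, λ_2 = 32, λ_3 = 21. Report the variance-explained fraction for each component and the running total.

Step 1 — total variance = trace(Sigma) = Σ λ_i = 53 + 32 + 21 = 106.

Step 2 — fraction explained by component i = λ_i / Σ λ:
  PC1: 53/106 = 0.5
  PC2: 32/106 = 0.3019
  PC3: 21/106 = 0.1981

Step 3 — cumulative fraction after k components = (λ_1 + ... + λ_k) / Σ λ:
  k = 1: 53/106 = 0.5
  k = 2: (53 + 32)/106 = 85/106 = 0.8019
  k = 3: (53 + 32 + 21)/106 = 106/106 = 1

Summary (fraction, with percent):

explained: PC1 0.5 (50%), PC2 0.3019 (30.19%), PC3 0.1981 (19.81%);  cumulative: 0.5, 0.8019, 1


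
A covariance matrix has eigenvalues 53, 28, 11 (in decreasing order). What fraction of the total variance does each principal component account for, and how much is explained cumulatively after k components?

Step 1 — total variance = trace(Sigma) = Σ λ_i = 53 + 28 + 11 = 92.

Step 2 — fraction explained by component i = λ_i / Σ λ:
  PC1: 53/92 = 0.5761
  PC2: 28/92 = 0.3043
  PC3: 11/92 = 0.1196

Step 3 — cumulative fraction after k components = (λ_1 + ... + λ_k) / Σ λ:
  k = 1: 53/92 = 0.5761
  k = 2: (53 + 28)/92 = 81/92 = 0.8804
  k = 3: (53 + 28 + 11)/92 = 92/92 = 1

Summary (fraction, with percent):

explained: PC1 0.5761 (57.61%), PC2 0.3043 (30.43%), PC3 0.1196 (11.96%);  cumulative: 0.5761, 0.8804, 1


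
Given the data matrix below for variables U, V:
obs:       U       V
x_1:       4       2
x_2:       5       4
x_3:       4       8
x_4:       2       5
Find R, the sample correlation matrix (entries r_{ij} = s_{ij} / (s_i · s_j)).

Step 1 — column means:
  mean(U) = (4 + 5 + 4 + 2) / 4 = 15/4 = 3.75
  mean(V) = (2 + 4 + 8 + 5) / 4 = 19/4 = 4.75

Step 2 — sample variances and covariances s[i,j] = (1/(n-1)) · Σ_k (x_{k,i} - mean_i) · (x_{k,j} - mean_j), with n-1 = 3:
  s[U,U] = ((0.25)·(0.25) + (1.25)·(1.25) + (0.25)·(0.25) + (-1.75)·(-1.75)) / 3 = 4.75/3 = 1.5833
  s[U,V] = ((0.25)·(-2.75) + (1.25)·(-0.75) + (0.25)·(3.25) + (-1.75)·(0.25)) / 3 = -1.25/3 = -0.4167
  s[V,V] = ((-2.75)·(-2.75) + (-0.75)·(-0.75) + (3.25)·(3.25) + (0.25)·(0.25)) / 3 = 18.75/3 = 6.25
  Sample standard deviations s_i = √(s[i,i]):
  s(U) = √(1.5833) = 1.2583
  s(V) = √(6.25) = 2.5

Step 3 — r_{ij} = s_{ij} / (s_i · s_j):
  r[U,U] = 1 (diagonal).
  r[U,V] = -0.4167 / (1.2583 · 2.5) = -0.4167 / 3.1458 = -0.1325
  r[V,V] = 1 (diagonal).

R is symmetric with unit diagonal. Assembling:

R = [[1, -0.1325],
 [-0.1325, 1]]


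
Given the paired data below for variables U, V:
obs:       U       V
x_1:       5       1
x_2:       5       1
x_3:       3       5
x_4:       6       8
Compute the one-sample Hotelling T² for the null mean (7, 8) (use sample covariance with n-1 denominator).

Step 1 — sample mean vector:
  mean(U) = (5 + 5 + 3 + 6) / 4 = 19/4 = 4.75
  mean(V) = (1 + 1 + 5 + 8) / 4 = 15/4 = 3.75
  x̄ = (4.75, 3.75),  deviation x̄ - mu_0 = (4.75, 3.75) - (7, 8) = (-2.25, -4.25).

Step 2 — sample covariance matrix, S[i,j] = (1/(n-1)) · Σ_k (x_{k,i} - mean_i) · (x_{k,j} - mean_j), divisor n-1 = 3:
  S[U,U] = ((0.25)·(0.25) + (0.25)·(0.25) + (-1.75)·(-1.75) + (1.25)·(1.25)) / 3 = 4.75/3 = 1.5833
  S[U,V] = ((0.25)·(-2.75) + (0.25)·(-2.75) + (-1.75)·(1.25) + (1.25)·(4.25)) / 3 = 1.75/3 = 0.5833
  S[V,V] = ((-2.75)·(-2.75) + (-2.75)·(-2.75) + (1.25)·(1.25) + (4.25)·(4.25)) / 3 = 34.75/3 = 11.5833
  S = [[1.5833, 0.5833],
 [0.5833, 11.5833]].

Step 3 — invert S. det(S) = 1.5833·11.5833 - (0.5833)² = 18.
  S^{-1} = (1/det) · [[d, -b], [-b, a]] = [[0.6435, -0.0324],
 [-0.0324, 0.088]].

Step 4 — quadratic form (x̄ - mu_0)^T · S^{-1} · (x̄ - mu_0):
  S^{-1} · (x̄ - mu_0) = (-1.3102, -0.3009),
  (x̄ - mu_0)^T · [...] = (-2.25)·(-1.3102) + (-4.25)·(-0.3009) = 4.2269.

Step 5 — scale by n: T² = 4 · 4.2269 = 16.9074.

T² ≈ 16.9074


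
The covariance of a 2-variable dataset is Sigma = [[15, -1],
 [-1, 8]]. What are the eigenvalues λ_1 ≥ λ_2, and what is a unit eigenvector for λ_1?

Step 1 — characteristic polynomial of 2×2 Sigma:
  det(Sigma - λI) = λ² - trace · λ + det = 0.
  trace = 15 + 8 = 23, det = 15·8 - (-1)² = 119.
Step 2 — discriminant:
  Δ = trace² - 4·det = 529 - 476 = 53.
Step 3 — eigenvalues:
  λ = (trace ± √Δ)/2 = (23 ± 7.2801)/2,
  λ_1 = 15.1401,  λ_2 = 7.8599.

Step 4 — unit eigenvector for λ_1: solve (Sigma - λ_1 I)v = 0. First row:
  (15 - 15.1401)·v_x + (-1)·v_y = 0, i.e. (-0.1401)·v_x + (-1)·v_y = 0,
  so v ∝ (b, λ_1 - a) = (-1, 0.1401); multiply by -1 so the first entry is positive: u = (1, -0.1401).
  ||u|| = √((1)² + (-0.1401)²) = √(1.0196) ≈ 1.0098,
  v_1 = u/||u|| ≈ (0.9903, -0.1387) (||v_1|| = 1).

λ_1 = 15.1401,  λ_2 = 7.8599;  v_1 ≈ (0.9903, -0.1387)


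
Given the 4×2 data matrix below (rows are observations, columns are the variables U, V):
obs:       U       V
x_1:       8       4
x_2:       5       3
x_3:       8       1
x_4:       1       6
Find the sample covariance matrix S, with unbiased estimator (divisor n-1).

Step 1 — column means:
  mean(U) = (8 + 5 + 8 + 1) / 4 = 22/4 = 5.5
  mean(V) = (4 + 3 + 1 + 6) / 4 = 14/4 = 3.5

Step 2 — sample covariance S[i,j] = (1/(n-1)) · Σ_k (x_{k,i} - mean_i) · (x_{k,j} - mean_j), with n-1 = 3.
  S[U,U] = ((2.5)·(2.5) + (-0.5)·(-0.5) + (2.5)·(2.5) + (-4.5)·(-4.5)) / 3 = 33/3 = 11
  S[U,V] = ((2.5)·(0.5) + (-0.5)·(-0.5) + (2.5)·(-2.5) + (-4.5)·(2.5)) / 3 = -16/3 = -5.3333
  S[V,V] = ((0.5)·(0.5) + (-0.5)·(-0.5) + (-2.5)·(-2.5) + (2.5)·(2.5)) / 3 = 13/3 = 4.3333

S is symmetric (S[j,i] = S[i,j]). Assembling:

S = [[11, -5.3333],
 [-5.3333, 4.3333]]


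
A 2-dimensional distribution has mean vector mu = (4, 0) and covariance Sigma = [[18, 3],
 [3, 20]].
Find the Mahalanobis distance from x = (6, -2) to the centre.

Step 1 — centre the observation: (x - mu) = (2, -2).

Step 2 — invert Sigma. det(Sigma) = 18·20 - (3)² = 351.
  Sigma^{-1} = (1/det) · [[d, -b], [-b, a]] = [[0.057, -0.0085],
 [-0.0085, 0.0513]].

Step 3 — form the quadratic (x - mu)^T · Sigma^{-1} · (x - mu):
  Sigma^{-1} · (x - mu) = (0.1311, -0.1197).
  (x - mu)^T · [Sigma^{-1} · (x - mu)] = (2)·(0.1311) + (-2)·(-0.1197) = 0.5014.

Step 4 — take square root: d = √(0.5014) ≈ 0.7081.

d(x, mu) = √(0.5014) ≈ 0.7081


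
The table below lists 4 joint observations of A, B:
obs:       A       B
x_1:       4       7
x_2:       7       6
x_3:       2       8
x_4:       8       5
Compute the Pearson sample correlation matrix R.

Step 1 — column means:
  mean(A) = (4 + 7 + 2 + 8) / 4 = 21/4 = 5.25
  mean(B) = (7 + 6 + 8 + 5) / 4 = 26/4 = 6.5

Step 2 — sample variances and covariances s[i,j] = (1/(n-1)) · Σ_k (x_{k,i} - mean_i) · (x_{k,j} - mean_j), with n-1 = 3:
  s[A,A] = ((-1.25)·(-1.25) + (1.75)·(1.75) + (-3.25)·(-3.25) + (2.75)·(2.75)) / 3 = 22.75/3 = 7.5833
  s[A,B] = ((-1.25)·(0.5) + (1.75)·(-0.5) + (-3.25)·(1.5) + (2.75)·(-1.5)) / 3 = -10.5/3 = -3.5
  s[B,B] = ((0.5)·(0.5) + (-0.5)·(-0.5) + (1.5)·(1.5) + (-1.5)·(-1.5)) / 3 = 5/3 = 1.6667
  Sample standard deviations s_i = √(s[i,i]):
  s(A) = √(7.5833) = 2.7538
  s(B) = √(1.6667) = 1.291

Step 3 — r_{ij} = s_{ij} / (s_i · s_j):
  r[A,A] = 1 (diagonal).
  r[A,B] = -3.5 / (2.7538 · 1.291) = -3.5 / 3.5551 = -0.9845
  r[B,B] = 1 (diagonal).

R is symmetric with unit diagonal. Assembling:

R = [[1, -0.9845],
 [-0.9845, 1]]


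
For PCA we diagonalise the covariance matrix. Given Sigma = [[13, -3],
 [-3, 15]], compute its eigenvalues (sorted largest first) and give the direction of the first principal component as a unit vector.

Step 1 — characteristic polynomial of 2×2 Sigma:
  det(Sigma - λI) = λ² - trace · λ + det = 0.
  trace = 13 + 15 = 28, det = 13·15 - (-3)² = 186.
Step 2 — discriminant:
  Δ = trace² - 4·det = 784 - 744 = 40.
Step 3 — eigenvalues:
  λ = (trace ± √Δ)/2 = (28 ± 6.3246)/2,
  λ_1 = 17.1623,  λ_2 = 10.8377.

Step 4 — unit eigenvector for λ_1: solve (Sigma - λ_1 I)v = 0. First row:
  (13 - 17.1623)·v_x + (-3)·v_y = 0, i.e. (-4.1623)·v_x + (-3)·v_y = 0,
  so v ∝ (b, λ_1 - a) = (-3, 4.1623); multiply by -1 so the first entry is positive: u = (3, -4.1623).
  ||u|| = √((3)² + (-4.1623)²) = √(26.3246) ≈ 5.1307,
  v_1 = u/||u|| ≈ (0.5847, -0.8112) (||v_1|| = 1).

λ_1 = 17.1623,  λ_2 = 10.8377;  v_1 ≈ (0.5847, -0.8112)


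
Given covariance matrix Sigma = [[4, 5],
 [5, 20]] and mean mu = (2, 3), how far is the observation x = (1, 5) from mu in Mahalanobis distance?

Step 1 — centre the observation: (x - mu) = (-1, 2).

Step 2 — invert Sigma. det(Sigma) = 4·20 - (5)² = 55.
  Sigma^{-1} = (1/det) · [[d, -b], [-b, a]] = [[0.3636, -0.0909],
 [-0.0909, 0.0727]].

Step 3 — form the quadratic (x - mu)^T · Sigma^{-1} · (x - mu):
  Sigma^{-1} · (x - mu) = (-0.5455, 0.2364).
  (x - mu)^T · [Sigma^{-1} · (x - mu)] = (-1)·(-0.5455) + (2)·(0.2364) = 1.0182.

Step 4 — take square root: d = √(1.0182) ≈ 1.009.

d(x, mu) = √(1.0182) ≈ 1.009


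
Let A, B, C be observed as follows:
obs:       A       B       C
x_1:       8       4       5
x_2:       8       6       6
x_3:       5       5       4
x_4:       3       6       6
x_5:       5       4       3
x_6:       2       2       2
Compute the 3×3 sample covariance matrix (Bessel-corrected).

Step 1 — column means:
  mean(A) = (8 + 8 + 5 + 3 + 5 + 2) / 6 = 31/6 = 5.1667
  mean(B) = (4 + 6 + 5 + 6 + 4 + 2) / 6 = 27/6 = 4.5
  mean(C) = (5 + 6 + 4 + 6 + 3 + 2) / 6 = 26/6 = 4.3333

Step 2 — sample covariance S[i,j] = (1/(n-1)) · Σ_k (x_{k,i} - mean_i) · (x_{k,j} - mean_j), with n-1 = 5.
  S[A,A] = ((2.8333)·(2.8333) + (2.8333)·(2.8333) + (-0.1667)·(-0.1667) + (-2.1667)·(-2.1667) + (-0.1667)·(-0.1667) + (-3.1667)·(-3.1667)) / 5 = 30.8333/5 = 6.1667
  S[A,B] = ((2.8333)·(-0.5) + (2.8333)·(1.5) + (-0.1667)·(0.5) + (-2.1667)·(1.5) + (-0.1667)·(-0.5) + (-3.1667)·(-2.5)) / 5 = 7.5/5 = 1.5
  S[A,C] = ((2.8333)·(0.6667) + (2.8333)·(1.6667) + (-0.1667)·(-0.3333) + (-2.1667)·(1.6667) + (-0.1667)·(-1.3333) + (-3.1667)·(-2.3333)) / 5 = 10.6667/5 = 2.1333
  S[B,B] = ((-0.5)·(-0.5) + (1.5)·(1.5) + (0.5)·(0.5) + (1.5)·(1.5) + (-0.5)·(-0.5) + (-2.5)·(-2.5)) / 5 = 11.5/5 = 2.3
  S[B,C] = ((-0.5)·(0.6667) + (1.5)·(1.6667) + (0.5)·(-0.3333) + (1.5)·(1.6667) + (-0.5)·(-1.3333) + (-2.5)·(-2.3333)) / 5 = 11/5 = 2.2
  S[C,C] = ((0.6667)·(0.6667) + (1.6667)·(1.6667) + (-0.3333)·(-0.3333) + (1.6667)·(1.6667) + (-1.3333)·(-1.3333) + (-2.3333)·(-2.3333)) / 5 = 13.3333/5 = 2.6667

S is symmetric (S[j,i] = S[i,j]). Assembling:

S = [[6.1667, 1.5, 2.1333],
 [1.5, 2.3, 2.2],
 [2.1333, 2.2, 2.6667]]


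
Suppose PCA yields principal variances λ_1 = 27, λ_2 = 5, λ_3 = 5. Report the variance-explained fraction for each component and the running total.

Step 1 — total variance = trace(Sigma) = Σ λ_i = 27 + 5 + 5 = 37.

Step 2 — fraction explained by component i = λ_i / Σ λ:
  PC1: 27/37 = 0.7297
  PC2: 5/37 = 0.1351
  PC3: 5/37 = 0.1351

Step 3 — cumulative fraction after k components = (λ_1 + ... + λ_k) / Σ λ:
  k = 1: 27/37 = 0.7297
  k = 2: (27 + 5)/37 = 32/37 = 0.8649
  k = 3: (27 + 5 + 5)/37 = 37/37 = 1

Summary (fraction, with percent):

explained: PC1 0.7297 (72.97%), PC2 0.1351 (13.51%), PC3 0.1351 (13.51%);  cumulative: 0.7297, 0.8649, 1


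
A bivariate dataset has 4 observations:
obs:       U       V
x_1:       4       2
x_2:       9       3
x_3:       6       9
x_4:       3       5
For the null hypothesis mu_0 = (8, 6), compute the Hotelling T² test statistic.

Step 1 — sample mean vector:
  mean(U) = (4 + 9 + 6 + 3) / 4 = 22/4 = 5.5
  mean(V) = (2 + 3 + 9 + 5) / 4 = 19/4 = 4.75
  x̄ = (5.5, 4.75),  deviation x̄ - mu_0 = (5.5, 4.75) - (8, 6) = (-2.5, -1.25).

Step 2 — sample covariance matrix, S[i,j] = (1/(n-1)) · Σ_k (x_{k,i} - mean_i) · (x_{k,j} - mean_j), divisor n-1 = 3:
  S[U,U] = ((-1.5)·(-1.5) + (3.5)·(3.5) + (0.5)·(0.5) + (-2.5)·(-2.5)) / 3 = 21/3 = 7
  S[U,V] = ((-1.5)·(-2.75) + (3.5)·(-1.75) + (0.5)·(4.25) + (-2.5)·(0.25)) / 3 = -0.5/3 = -0.1667
  S[V,V] = ((-2.75)·(-2.75) + (-1.75)·(-1.75) + (4.25)·(4.25) + (0.25)·(0.25)) / 3 = 28.75/3 = 9.5833
  S = [[7, -0.1667],
 [-0.1667, 9.5833]].

Step 3 — invert S. det(S) = 7·9.5833 - (-0.1667)² = 67.0556.
  S^{-1} = (1/det) · [[d, -b], [-b, a]] = [[0.1429, 0.0025],
 [0.0025, 0.1044]].

Step 4 — quadratic form (x̄ - mu_0)^T · S^{-1} · (x̄ - mu_0):
  S^{-1} · (x̄ - mu_0) = (-0.3604, -0.1367),
  (x̄ - mu_0)^T · [...] = (-2.5)·(-0.3604) + (-1.25)·(-0.1367) = 1.0719.

Step 5 — scale by n: T² = 4 · 1.0719 = 4.2875.

T² ≈ 4.2875


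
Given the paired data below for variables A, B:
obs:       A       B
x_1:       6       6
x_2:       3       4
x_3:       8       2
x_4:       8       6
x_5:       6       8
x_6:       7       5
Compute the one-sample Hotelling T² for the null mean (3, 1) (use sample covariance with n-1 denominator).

Step 1 — sample mean vector:
  mean(A) = (6 + 3 + 8 + 8 + 6 + 7) / 6 = 38/6 = 6.3333
  mean(B) = (6 + 4 + 2 + 6 + 8 + 5) / 6 = 31/6 = 5.1667
  x̄ = (6.3333, 5.1667),  deviation x̄ - mu_0 = (6.3333, 5.1667) - (3, 1) = (3.3333, 4.1667).

Step 2 — sample covariance matrix, S[i,j] = (1/(n-1)) · Σ_k (x_{k,i} - mean_i) · (x_{k,j} - mean_j), divisor n-1 = 5:
  S[A,A] = ((-0.3333)·(-0.3333) + (-3.3333)·(-3.3333) + (1.6667)·(1.6667) + (1.6667)·(1.6667) + (-0.3333)·(-0.3333) + (0.6667)·(0.6667)) / 5 = 17.3333/5 = 3.4667
  S[A,B] = ((-0.3333)·(0.8333) + (-3.3333)·(-1.1667) + (1.6667)·(-3.1667) + (1.6667)·(0.8333) + (-0.3333)·(2.8333) + (0.6667)·(-0.1667)) / 5 = -1.3333/5 = -0.2667
  S[B,B] = ((0.8333)·(0.8333) + (-1.1667)·(-1.1667) + (-3.1667)·(-3.1667) + (0.8333)·(0.8333) + (2.8333)·(2.8333) + (-0.1667)·(-0.1667)) / 5 = 20.8333/5 = 4.1667
  S = [[3.4667, -0.2667],
 [-0.2667, 4.1667]].

Step 3 — invert S. det(S) = 3.4667·4.1667 - (-0.2667)² = 14.3733.
  S^{-1} = (1/det) · [[d, -b], [-b, a]] = [[0.2899, 0.0186],
 [0.0186, 0.2412]].

Step 4 — quadratic form (x̄ - mu_0)^T · S^{-1} · (x̄ - mu_0):
  S^{-1} · (x̄ - mu_0) = (1.0436, 1.0668),
  (x̄ - mu_0)^T · [...] = (3.3333)·(1.0436) + (4.1667)·(1.0668) = 7.9236.

Step 5 — scale by n: T² = 6 · 7.9236 = 47.5417.

T² ≈ 47.5417


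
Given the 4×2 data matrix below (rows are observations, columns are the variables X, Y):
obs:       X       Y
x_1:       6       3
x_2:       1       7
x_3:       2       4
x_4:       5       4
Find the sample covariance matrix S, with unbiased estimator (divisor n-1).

Step 1 — column means:
  mean(X) = (6 + 1 + 2 + 5) / 4 = 14/4 = 3.5
  mean(Y) = (3 + 7 + 4 + 4) / 4 = 18/4 = 4.5

Step 2 — sample covariance S[i,j] = (1/(n-1)) · Σ_k (x_{k,i} - mean_i) · (x_{k,j} - mean_j), with n-1 = 3.
  S[X,X] = ((2.5)·(2.5) + (-2.5)·(-2.5) + (-1.5)·(-1.5) + (1.5)·(1.5)) / 3 = 17/3 = 5.6667
  S[X,Y] = ((2.5)·(-1.5) + (-2.5)·(2.5) + (-1.5)·(-0.5) + (1.5)·(-0.5)) / 3 = -10/3 = -3.3333
  S[Y,Y] = ((-1.5)·(-1.5) + (2.5)·(2.5) + (-0.5)·(-0.5) + (-0.5)·(-0.5)) / 3 = 9/3 = 3

S is symmetric (S[j,i] = S[i,j]). Assembling:

S = [[5.6667, -3.3333],
 [-3.3333, 3]]
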